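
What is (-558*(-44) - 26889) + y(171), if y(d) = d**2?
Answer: 26904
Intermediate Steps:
(-558*(-44) - 26889) + y(171) = (-558*(-44) - 26889) + 171**2 = (24552 - 26889) + 29241 = -2337 + 29241 = 26904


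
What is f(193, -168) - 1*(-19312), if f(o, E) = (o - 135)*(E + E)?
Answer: -176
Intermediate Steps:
f(o, E) = 2*E*(-135 + o) (f(o, E) = (-135 + o)*(2*E) = 2*E*(-135 + o))
f(193, -168) - 1*(-19312) = 2*(-168)*(-135 + 193) - 1*(-19312) = 2*(-168)*58 + 19312 = -19488 + 19312 = -176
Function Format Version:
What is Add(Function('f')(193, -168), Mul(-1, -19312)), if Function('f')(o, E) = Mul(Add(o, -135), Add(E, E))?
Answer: -176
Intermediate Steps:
Function('f')(o, E) = Mul(2, E, Add(-135, o)) (Function('f')(o, E) = Mul(Add(-135, o), Mul(2, E)) = Mul(2, E, Add(-135, o)))
Add(Function('f')(193, -168), Mul(-1, -19312)) = Add(Mul(2, -168, Add(-135, 193)), Mul(-1, -19312)) = Add(Mul(2, -168, 58), 19312) = Add(-19488, 19312) = -176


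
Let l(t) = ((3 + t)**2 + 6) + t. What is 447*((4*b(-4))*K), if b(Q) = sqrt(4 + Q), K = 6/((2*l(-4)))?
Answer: 0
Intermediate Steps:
l(t) = 6 + t + (3 + t)**2 (l(t) = (6 + (3 + t)**2) + t = 6 + t + (3 + t)**2)
K = 1 (K = 6/((2*(6 - 4 + (3 - 4)**2))) = 6/((2*(6 - 4 + (-1)**2))) = 6/((2*(6 - 4 + 1))) = 6/((2*3)) = 6/6 = 6*(1/6) = 1)
447*((4*b(-4))*K) = 447*((4*sqrt(4 - 4))*1) = 447*((4*sqrt(0))*1) = 447*((4*0)*1) = 447*(0*1) = 447*0 = 0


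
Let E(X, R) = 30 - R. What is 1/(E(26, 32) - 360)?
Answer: -1/362 ≈ -0.0027624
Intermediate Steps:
1/(E(26, 32) - 360) = 1/((30 - 1*32) - 360) = 1/((30 - 32) - 360) = 1/(-2 - 360) = 1/(-362) = -1/362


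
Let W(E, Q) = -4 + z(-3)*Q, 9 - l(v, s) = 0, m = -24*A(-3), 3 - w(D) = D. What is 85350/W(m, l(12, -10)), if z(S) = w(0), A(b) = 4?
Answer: 85350/23 ≈ 3710.9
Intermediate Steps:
w(D) = 3 - D
z(S) = 3 (z(S) = 3 - 1*0 = 3 + 0 = 3)
m = -96 (m = -24*4 = -96)
l(v, s) = 9 (l(v, s) = 9 - 1*0 = 9 + 0 = 9)
W(E, Q) = -4 + 3*Q
85350/W(m, l(12, -10)) = 85350/(-4 + 3*9) = 85350/(-4 + 27) = 85350/23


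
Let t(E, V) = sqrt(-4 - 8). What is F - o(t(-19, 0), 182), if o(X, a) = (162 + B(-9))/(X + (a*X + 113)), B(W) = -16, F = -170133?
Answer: (-62268678*sqrt(3) + 19225175*I)/(-113*I + 366*sqrt(3)) ≈ -1.7013e+5 + 0.22322*I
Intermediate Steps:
t(E, V) = 2*I*sqrt(3) (t(E, V) = sqrt(-12) = 2*I*sqrt(3))
o(X, a) = 146/(113 + X + X*a) (o(X, a) = (162 - 16)/(X + (a*X + 113)) = 146/(X + (X*a + 113)) = 146/(X + (113 + X*a)) = 146/(113 + X + X*a))
F - o(t(-19, 0), 182) = -170133 - 146/(113 + 2*I*sqrt(3) + (2*I*sqrt(3))*182) = -170133 - 146/(113 + 2*I*sqrt(3) + 364*I*sqrt(3)) = -170133 - 146/(113 + 366*I*sqrt(3))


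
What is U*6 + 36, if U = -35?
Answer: -174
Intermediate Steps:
U*6 + 36 = -35*6 + 36 = -210 + 36 = -174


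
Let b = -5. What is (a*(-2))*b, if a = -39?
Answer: -390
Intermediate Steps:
(a*(-2))*b = -39*(-2)*(-5) = 78*(-5) = -390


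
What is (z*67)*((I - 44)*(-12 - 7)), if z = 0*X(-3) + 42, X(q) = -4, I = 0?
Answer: 2352504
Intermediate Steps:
z = 42 (z = 0*(-4) + 42 = 0 + 42 = 42)
(z*67)*((I - 44)*(-12 - 7)) = (42*67)*((0 - 44)*(-12 - 7)) = 2814*(-44*(-19)) = 2814*836 = 2352504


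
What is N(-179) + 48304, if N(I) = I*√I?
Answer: 48304 - 179*I*√179 ≈ 48304.0 - 2394.9*I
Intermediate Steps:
N(I) = I^(3/2)
N(-179) + 48304 = (-179)^(3/2) + 48304 = -179*I*√179 + 48304 = 48304 - 179*I*√179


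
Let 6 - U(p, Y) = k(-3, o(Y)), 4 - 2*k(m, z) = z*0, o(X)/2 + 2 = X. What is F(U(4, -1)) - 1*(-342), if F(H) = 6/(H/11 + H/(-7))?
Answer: 2505/8 ≈ 313.13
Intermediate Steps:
o(X) = -4 + 2*X
k(m, z) = 2 (k(m, z) = 2 - z*0/2 = 2 - ½*0 = 2 + 0 = 2)
U(p, Y) = 4 (U(p, Y) = 6 - 1*2 = 6 - 2 = 4)
F(H) = -231/(2*H) (F(H) = 6/(H*(1/11) + H*(-⅐)) = 6/(H/11 - H/7) = 6/((-4*H/77)) = 6*(-77/(4*H)) = -231/(2*H))
F(U(4, -1)) - 1*(-342) = -231/2/4 - 1*(-342) = -231/2*¼ + 342 = -231/8 + 342 = 2505/8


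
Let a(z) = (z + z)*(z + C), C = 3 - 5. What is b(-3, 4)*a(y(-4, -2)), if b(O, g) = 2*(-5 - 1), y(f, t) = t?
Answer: -192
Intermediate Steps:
C = -2
b(O, g) = -12 (b(O, g) = 2*(-6) = -12)
a(z) = 2*z*(-2 + z) (a(z) = (z + z)*(z - 2) = (2*z)*(-2 + z) = 2*z*(-2 + z))
b(-3, 4)*a(y(-4, -2)) = -24*(-2)*(-2 - 2) = -24*(-2)*(-4) = -12*16 = -192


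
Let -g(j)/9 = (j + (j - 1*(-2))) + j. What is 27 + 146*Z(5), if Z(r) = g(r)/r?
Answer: -22203/5 ≈ -4440.6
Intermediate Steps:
g(j) = -18 - 27*j (g(j) = -9*((j + (j - 1*(-2))) + j) = -9*((j + (j + 2)) + j) = -9*((j + (2 + j)) + j) = -9*((2 + 2*j) + j) = -9*(2 + 3*j) = -18 - 27*j)
Z(r) = (-18 - 27*r)/r
27 + 146*Z(5) = 27 + 146*(-27 - 18/5) = 27 + 146*(-153/5) = 27 - 22338/5 = -22203/5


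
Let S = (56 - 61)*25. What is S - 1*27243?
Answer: -27368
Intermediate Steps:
S = -125 (S = -5*25 = -125)
S - 1*27243 = -125 - 1*27243 = -125 - 27243 = -27368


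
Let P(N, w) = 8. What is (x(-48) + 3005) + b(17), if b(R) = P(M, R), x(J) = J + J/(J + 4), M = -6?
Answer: 32627/11 ≈ 2966.1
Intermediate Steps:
x(J) = J + J/(4 + J)
b(R) = 8
(x(-48) + 3005) + b(17) = (-48*(5 - 48)/(4 - 48) + 3005) + 8 = (-48*(-43)/(-44) + 3005) + 8 = (-48*(-1/44)*(-43) + 3005) + 8 = (-516/11 + 3005) + 8 = 32539/11 + 8 = 32627/11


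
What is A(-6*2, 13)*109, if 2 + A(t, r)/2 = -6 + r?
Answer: 1090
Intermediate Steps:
A(t, r) = -16 + 2*r (A(t, r) = -4 + 2*(-6 + r) = -4 + (-12 + 2*r) = -16 + 2*r)
A(-6*2, 13)*109 = (-16 + 2*13)*109 = (-16 + 26)*109 = 10*109 = 1090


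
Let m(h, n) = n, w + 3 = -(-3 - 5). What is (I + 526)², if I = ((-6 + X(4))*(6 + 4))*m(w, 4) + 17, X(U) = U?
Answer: 214369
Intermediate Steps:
w = 5 (w = -3 - (-3 - 5) = -3 - 1*(-8) = -3 + 8 = 5)
I = -63 (I = ((-6 + 4)*(6 + 4))*4 + 17 = -2*10*4 + 17 = -20*4 + 17 = -80 + 17 = -63)
(I + 526)² = (-63 + 526)² = 463² = 214369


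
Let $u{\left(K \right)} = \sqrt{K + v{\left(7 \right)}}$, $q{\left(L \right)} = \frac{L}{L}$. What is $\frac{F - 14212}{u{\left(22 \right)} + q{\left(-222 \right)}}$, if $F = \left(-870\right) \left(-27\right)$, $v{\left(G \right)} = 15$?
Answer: $- \frac{4639}{18} + \frac{4639 \sqrt{37}}{18} \approx 1309.9$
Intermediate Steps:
$q{\left(L \right)} = 1$
$F = 23490$
$u{\left(K \right)} = \sqrt{15 + K}$ ($u{\left(K \right)} = \sqrt{K + 15} = \sqrt{15 + K}$)
$\frac{F - 14212}{u{\left(22 \right)} + q{\left(-222 \right)}} = \frac{23490 - 14212}{\sqrt{15 + 22} + 1} = \frac{9278}{\sqrt{37} + 1} = \frac{9278}{1 + \sqrt{37}}$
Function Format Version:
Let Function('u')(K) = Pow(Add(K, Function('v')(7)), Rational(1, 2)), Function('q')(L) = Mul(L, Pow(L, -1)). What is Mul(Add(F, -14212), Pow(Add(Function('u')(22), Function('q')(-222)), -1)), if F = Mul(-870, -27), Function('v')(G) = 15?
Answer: Add(Rational(-4639, 18), Mul(Rational(4639, 18), Pow(37, Rational(1, 2)))) ≈ 1309.9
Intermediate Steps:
Function('q')(L) = 1
F = 23490
Function('u')(K) = Pow(Add(15, K), Rational(1, 2)) (Function('u')(K) = Pow(Add(K, 15), Rational(1, 2)) = Pow(Add(15, K), Rational(1, 2)))
Mul(Add(F, -14212), Pow(Add(Function('u')(22), Function('q')(-222)), -1)) = Mul(Add(23490, -14212), Pow(Add(Pow(Add(15, 22), Rational(1, 2)), 1), -1)) = Mul(9278, Pow(Add(Pow(37, Rational(1, 2)), 1), -1)) = Mul(9278, Pow(Add(1, Pow(37, Rational(1, 2))), -1))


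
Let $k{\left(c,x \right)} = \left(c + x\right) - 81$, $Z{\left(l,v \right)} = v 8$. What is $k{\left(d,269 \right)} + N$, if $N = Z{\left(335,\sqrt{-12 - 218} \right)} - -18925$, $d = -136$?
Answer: $18977 + 8 i \sqrt{230} \approx 18977.0 + 121.33 i$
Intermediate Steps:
$Z{\left(l,v \right)} = 8 v$
$N = 18925 + 8 i \sqrt{230}$ ($N = 8 \sqrt{-12 - 218} - -18925 = 8 \sqrt{-230} + 18925 = 8 i \sqrt{230} + 18925 = 18925 + 8 i \sqrt{230} \approx 18925.0 + 121.33 i$)
$k{\left(c,x \right)} = -81 + c + x$
$k{\left(d,269 \right)} + N = \left(-81 - 136 + 269\right) + \left(18925 + 8 i \sqrt{230}\right) = 52 + \left(18925 + 8 i \sqrt{230}\right) = 18977 + 8 i \sqrt{230}$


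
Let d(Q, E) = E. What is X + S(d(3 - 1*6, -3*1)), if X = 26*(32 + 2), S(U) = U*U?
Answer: 893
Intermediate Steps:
S(U) = U²
X = 884 (X = 26*34 = 884)
X + S(d(3 - 1*6, -3*1)) = 884 + (-3*1)² = 884 + (-3)² = 884 + 9 = 893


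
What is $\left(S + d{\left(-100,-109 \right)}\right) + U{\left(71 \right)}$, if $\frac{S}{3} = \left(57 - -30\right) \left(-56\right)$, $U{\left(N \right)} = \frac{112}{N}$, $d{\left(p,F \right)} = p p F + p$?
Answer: $- \frac{78434724}{71} \approx -1.1047 \cdot 10^{6}$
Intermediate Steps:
$d{\left(p,F \right)} = p + F p^{2}$ ($d{\left(p,F \right)} = p^{2} F + p = F p^{2} + p = p + F p^{2}$)
$S = -14616$ ($S = 3 \left(57 - -30\right) \left(-56\right) = 3 \left(57 + 30\right) \left(-56\right) = 3 \cdot 87 \left(-56\right) = 3 \left(-4872\right) = -14616$)
$\left(S + d{\left(-100,-109 \right)}\right) + U{\left(71 \right)} = \left(-14616 - 100 \left(1 - -10900\right)\right) + \frac{112}{71} = \left(-14616 - 100 \left(1 + 10900\right)\right) + 112 \cdot \frac{1}{71} = \left(-14616 - 1090100\right) + \frac{112}{71} = -1104716 + \frac{112}{71} = - \frac{78434724}{71}$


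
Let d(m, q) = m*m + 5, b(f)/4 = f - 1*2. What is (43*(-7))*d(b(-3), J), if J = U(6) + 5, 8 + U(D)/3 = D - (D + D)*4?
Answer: -121905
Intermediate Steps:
b(f) = -8 + 4*f (b(f) = 4*(f - 1*2) = 4*(f - 2) = 4*(-2 + f) = -8 + 4*f)
U(D) = -24 - 21*D (U(D) = -24 + 3*(D - (D + D)*4) = -24 + 3*(D - 2*D*4) = -24 + 3*(D - 8*D) = -24 + 3*(-7*D) = -24 - 21*D)
J = -145 (J = (-24 - 21*6) + 5 = (-24 - 126) + 5 = -150 + 5 = -145)
d(m, q) = 5 + m**2 (d(m, q) = m**2 + 5 = 5 + m**2)
(43*(-7))*d(b(-3), J) = (43*(-7))*(5 + (-8 + 4*(-3))**2) = -301*(5 + (-8 - 12)**2) = -301*(5 + (-20)**2) = -301*(5 + 400) = -301*405 = -121905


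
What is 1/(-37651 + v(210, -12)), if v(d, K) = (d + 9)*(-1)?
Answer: -1/37870 ≈ -2.6406e-5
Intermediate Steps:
v(d, K) = -9 - d (v(d, K) = (9 + d)*(-1) = -9 - d)
1/(-37651 + v(210, -12)) = 1/(-37651 + (-9 - 1*210)) = 1/(-37651 + (-9 - 210)) = 1/(-37651 - 219) = 1/(-37870) = -1/37870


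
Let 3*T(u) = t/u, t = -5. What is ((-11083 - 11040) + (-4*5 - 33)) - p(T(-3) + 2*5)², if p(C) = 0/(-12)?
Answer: -22176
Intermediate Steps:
T(u) = -5/(3*u) (T(u) = (-5/u)/3 = -5/(3*u))
p(C) = 0 (p(C) = 0*(-1/12) = 0)
((-11083 - 11040) + (-4*5 - 33)) - p(T(-3) + 2*5)² = ((-11083 - 11040) + (-4*5 - 33)) - 1*0² = (-22123 + (-20 - 33)) - 1*0 = (-22123 - 53) + 0 = -22176 + 0 = -22176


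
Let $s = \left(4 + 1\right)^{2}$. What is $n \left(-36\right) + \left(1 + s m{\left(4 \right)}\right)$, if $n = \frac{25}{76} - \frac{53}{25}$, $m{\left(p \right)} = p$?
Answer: $\frac{78602}{475} \approx 165.48$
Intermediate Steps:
$s = 25$ ($s = 5^{2} = 25$)
$n = - \frac{3403}{1900}$ ($n = 25 \cdot \frac{1}{76} - \frac{53}{25} = \frac{25}{76} - \frac{53}{25} = - \frac{3403}{1900} \approx -1.7911$)
$n \left(-36\right) + \left(1 + s m{\left(4 \right)}\right) = \left(- \frac{3403}{1900}\right) \left(-36\right) + \left(1 + 25 \cdot 4\right) = \frac{30627}{475} + \left(1 + 100\right) = \frac{30627}{475} + 101 = \frac{78602}{475}$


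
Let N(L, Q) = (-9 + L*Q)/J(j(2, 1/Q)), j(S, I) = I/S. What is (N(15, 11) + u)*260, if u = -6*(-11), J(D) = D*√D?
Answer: 17160 + 892320*√22 ≈ 4.2025e+6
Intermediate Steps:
J(D) = D^(3/2)
N(L, Q) = 2*√2*(-9 + L*Q)/(1/Q)^(3/2) (N(L, Q) = (-9 + L*Q)/((1/(Q*2))^(3/2)) = (-9 + L*Q)/(((½)/Q)^(3/2)) = (-9 + L*Q)/((1/(2*Q))^(3/2)) = (-9 + L*Q)/((√2*(1/Q)^(3/2)/4)) = (-9 + L*Q)*(2*√2/(1/Q)^(3/2)) = 2*√2*(-9 + L*Q)/(1/Q)^(3/2))
u = 66
(N(15, 11) + u)*260 = (2*√2*(-9 + 15*11)/(1/11)^(3/2) + 66)*260 = (2*√2*(-9 + 165)/11^(-3/2) + 66)*260 = (2*√2*(11*√11)*156 + 66)*260 = (3432*√22 + 66)*260 = (66 + 3432*√22)*260 = 17160 + 892320*√22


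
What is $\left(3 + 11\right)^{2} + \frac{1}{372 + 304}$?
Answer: $\frac{132497}{676} \approx 196.0$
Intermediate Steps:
$\left(3 + 11\right)^{2} + \frac{1}{372 + 304} = 14^{2} + \frac{1}{676} = 196 + \frac{1}{676} = \frac{132497}{676}$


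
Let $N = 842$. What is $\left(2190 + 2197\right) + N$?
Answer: $5229$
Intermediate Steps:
$\left(2190 + 2197\right) + N = \left(2190 + 2197\right) + 842 = 4387 + 842 = 5229$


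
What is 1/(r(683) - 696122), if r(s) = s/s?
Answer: -1/696121 ≈ -1.4365e-6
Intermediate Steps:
r(s) = 1
1/(r(683) - 696122) = 1/(1 - 696122) = 1/(-696121) = -1/696121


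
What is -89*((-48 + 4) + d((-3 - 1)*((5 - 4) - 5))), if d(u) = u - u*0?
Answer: 2492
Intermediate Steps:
d(u) = u (d(u) = u - 1*0 = u + 0 = u)
-89*((-48 + 4) + d((-3 - 1)*((5 - 4) - 5))) = -89*((-48 + 4) + (-3 - 1)*((5 - 4) - 5)) = -89*(-44 - 4*(1 - 5)) = -89*(-44 - 4*(-4)) = -89*(-44 + 16) = -89*(-28) = 2492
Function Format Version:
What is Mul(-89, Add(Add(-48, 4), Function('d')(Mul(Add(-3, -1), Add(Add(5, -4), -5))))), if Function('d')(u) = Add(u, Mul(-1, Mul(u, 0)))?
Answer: 2492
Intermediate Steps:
Function('d')(u) = u (Function('d')(u) = Add(u, Mul(-1, 0)) = Add(u, 0) = u)
Mul(-89, Add(Add(-48, 4), Function('d')(Mul(Add(-3, -1), Add(Add(5, -4), -5))))) = Mul(-89, Add(Add(-48, 4), Mul(Add(-3, -1), Add(Add(5, -4), -5)))) = Mul(-89, Add(-44, Mul(-4, Add(1, -5)))) = Mul(-89, Add(-44, Mul(-4, -4))) = Mul(-89, Add(-44, 16)) = Mul(-89, -28) = 2492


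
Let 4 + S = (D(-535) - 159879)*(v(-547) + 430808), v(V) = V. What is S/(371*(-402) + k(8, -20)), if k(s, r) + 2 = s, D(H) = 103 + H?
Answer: 68975571175/149136 ≈ 4.6250e+5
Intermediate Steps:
k(s, r) = -2 + s
S = -68975571175 (S = -4 + ((103 - 535) - 159879)*(-547 + 430808) = -4 + (-432 - 159879)*430261 = -4 - 160311*430261 = -4 - 68975571171 = -68975571175)
S/(371*(-402) + k(8, -20)) = -68975571175/(371*(-402) + (-2 + 8)) = -68975571175/(-149142 + 6) = -68975571175/(-149136) = -68975571175*(-1/149136) = 68975571175/149136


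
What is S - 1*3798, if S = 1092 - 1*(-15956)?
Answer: 13250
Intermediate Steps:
S = 17048 (S = 1092 + 15956 = 17048)
S - 1*3798 = 17048 - 1*3798 = 17048 - 3798 = 13250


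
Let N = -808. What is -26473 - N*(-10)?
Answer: -34553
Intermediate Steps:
-26473 - N*(-10) = -26473 - (-808)*(-10) = -26473 - 1*8080 = -26473 - 8080 = -34553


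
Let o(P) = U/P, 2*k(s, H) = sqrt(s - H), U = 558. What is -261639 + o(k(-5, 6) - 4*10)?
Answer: -559152303/2137 - 372*I*sqrt(11)/2137 ≈ -2.6165e+5 - 0.57734*I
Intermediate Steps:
k(s, H) = sqrt(s - H)/2
o(P) = 558/P
-261639 + o(k(-5, 6) - 4*10) = -261639 + 558/(sqrt(-5 - 1*6)/2 - 4*10) = -261639 + 558/(sqrt(-5 - 6)/2 - 40) = -261639 + 558/(sqrt(-11)/2 - 40) = -261639 + 558/((I*sqrt(11))/2 - 40) = -261639 + 558/(I*sqrt(11)/2 - 40) = -261639 + 558/(-40 + I*sqrt(11)/2)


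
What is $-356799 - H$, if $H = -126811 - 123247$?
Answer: $-106741$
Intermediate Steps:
$H = -250058$ ($H = -126811 - 123247 = -250058$)
$-356799 - H = -356799 - -250058 = -356799 + 250058 = -106741$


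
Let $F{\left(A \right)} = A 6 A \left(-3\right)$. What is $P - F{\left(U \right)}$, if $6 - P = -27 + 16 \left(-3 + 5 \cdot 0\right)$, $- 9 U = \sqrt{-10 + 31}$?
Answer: $\frac{257}{3} \approx 85.667$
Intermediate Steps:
$U = - \frac{\sqrt{21}}{9}$ ($U = - \frac{\sqrt{-10 + 31}}{9} = - \frac{\sqrt{21}}{9} \approx -0.50918$)
$F{\left(A \right)} = - 18 A^{2}$ ($F{\left(A \right)} = 6 A A \left(-3\right) = 6 A^{2} \left(-3\right) = - 18 A^{2}$)
$P = 81$ ($P = 6 - \left(-27 + 16 \left(-3 + 5 \cdot 0\right)\right) = 6 - \left(-27 + 16 \left(-3 + 0\right)\right) = 6 - \left(-27 + 16 \left(-3\right)\right) = 6 - \left(-27 - 48\right) = 6 - -75 = 6 + 75 = 81$)
$P - F{\left(U \right)} = 81 - - 18 \left(- \frac{\sqrt{21}}{9}\right)^{2} = 81 - \left(-18\right) \frac{7}{27} = 81 - - \frac{14}{3} = 81 + \frac{14}{3} = \frac{257}{3}$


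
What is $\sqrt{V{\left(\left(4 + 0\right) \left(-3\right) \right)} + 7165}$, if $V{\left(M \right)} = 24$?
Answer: $\sqrt{7189} \approx 84.788$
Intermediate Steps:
$\sqrt{V{\left(\left(4 + 0\right) \left(-3\right) \right)} + 7165} = \sqrt{24 + 7165} = \sqrt{7189}$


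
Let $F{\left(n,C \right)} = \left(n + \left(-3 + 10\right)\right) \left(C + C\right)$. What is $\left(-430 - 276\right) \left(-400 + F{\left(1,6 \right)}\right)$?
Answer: $214624$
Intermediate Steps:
$F{\left(n,C \right)} = 2 C \left(7 + n\right)$ ($F{\left(n,C \right)} = \left(n + 7\right) 2 C = \left(7 + n\right) 2 C = 2 C \left(7 + n\right)$)
$\left(-430 - 276\right) \left(-400 + F{\left(1,6 \right)}\right) = \left(-430 - 276\right) \left(-400 + 2 \cdot 6 \left(7 + 1\right)\right) = \left(-430 - 276\right) \left(-400 + 2 \cdot 6 \cdot 8\right) = - 706 \left(-400 + 96\right) = \left(-706\right) \left(-304\right) = 214624$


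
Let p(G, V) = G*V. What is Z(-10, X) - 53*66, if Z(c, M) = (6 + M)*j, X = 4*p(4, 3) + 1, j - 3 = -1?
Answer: -3388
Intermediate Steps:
j = 2 (j = 3 - 1 = 2)
X = 49 (X = 4*(4*3) + 1 = 4*12 + 1 = 48 + 1 = 49)
Z(c, M) = 12 + 2*M (Z(c, M) = (6 + M)*2 = 12 + 2*M)
Z(-10, X) - 53*66 = (12 + 2*49) - 53*66 = (12 + 98) - 3498 = 110 - 3498 = -3388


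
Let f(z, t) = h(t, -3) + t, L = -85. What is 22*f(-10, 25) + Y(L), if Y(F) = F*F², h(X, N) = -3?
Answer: -613641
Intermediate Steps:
Y(F) = F³
f(z, t) = -3 + t
22*f(-10, 25) + Y(L) = 22*(-3 + 25) + (-85)³ = 22*22 - 614125 = 484 - 614125 = -613641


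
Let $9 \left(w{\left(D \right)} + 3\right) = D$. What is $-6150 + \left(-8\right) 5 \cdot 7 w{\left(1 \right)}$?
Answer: $- \frac{48070}{9} \approx -5341.1$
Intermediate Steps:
$w{\left(D \right)} = -3 + \frac{D}{9}$
$-6150 + \left(-8\right) 5 \cdot 7 w{\left(1 \right)} = -6150 + \left(-8\right) 5 \cdot 7 \left(-3 + \frac{1}{9} \cdot 1\right) = -6150 + \left(-40\right) 7 \left(-3 + \frac{1}{9}\right) = -6150 - - \frac{7280}{9} = -6150 + \frac{7280}{9} = - \frac{48070}{9}$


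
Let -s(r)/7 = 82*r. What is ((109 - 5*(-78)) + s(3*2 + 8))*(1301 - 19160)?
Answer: 134603283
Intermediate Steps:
s(r) = -574*r
((109 - 5*(-78)) + s(3*2 + 8))*(1301 - 19160) = ((109 - 5*(-78)) - 574*(3*2 + 8))*(1301 - 19160) = ((109 + 390) - 574*(6 + 8))*(-17859) = (499 - 574*14)*(-17859) = (499 - 8036)*(-17859) = -7537*(-17859) = 134603283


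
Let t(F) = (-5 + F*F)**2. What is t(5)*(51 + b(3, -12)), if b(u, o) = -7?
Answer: 17600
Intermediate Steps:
t(F) = (-5 + F**2)**2
t(5)*(51 + b(3, -12)) = (-5 + 5**2)**2*(51 - 7) = (-5 + 25)**2*44 = 20**2*44 = 400*44 = 17600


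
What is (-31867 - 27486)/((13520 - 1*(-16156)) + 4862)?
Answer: -8479/4934 ≈ -1.7185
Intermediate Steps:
(-31867 - 27486)/((13520 - 1*(-16156)) + 4862) = -59353/((13520 + 16156) + 4862) = -59353/(29676 + 4862) = -59353/34538 = -59353*1/34538 = -8479/4934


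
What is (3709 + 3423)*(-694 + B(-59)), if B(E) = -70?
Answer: -5448848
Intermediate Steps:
(3709 + 3423)*(-694 + B(-59)) = (3709 + 3423)*(-694 - 70) = 7132*(-764) = -5448848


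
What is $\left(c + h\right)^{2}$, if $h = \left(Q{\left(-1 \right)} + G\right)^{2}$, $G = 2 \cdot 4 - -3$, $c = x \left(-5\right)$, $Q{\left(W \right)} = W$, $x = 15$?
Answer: $625$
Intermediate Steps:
$c = -75$ ($c = 15 \left(-5\right) = -75$)
$G = 11$ ($G = 8 + 3 = 11$)
$h = 100$ ($h = \left(-1 + 11\right)^{2} = 10^{2} = 100$)
$\left(c + h\right)^{2} = \left(-75 + 100\right)^{2} = 25^{2} = 625$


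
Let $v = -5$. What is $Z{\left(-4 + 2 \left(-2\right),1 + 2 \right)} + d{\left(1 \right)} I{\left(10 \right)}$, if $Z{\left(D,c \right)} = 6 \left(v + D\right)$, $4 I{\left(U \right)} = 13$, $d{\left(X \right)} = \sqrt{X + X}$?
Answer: $-78 + \frac{13 \sqrt{2}}{4} \approx -73.404$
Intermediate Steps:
$d{\left(X \right)} = \sqrt{2} \sqrt{X}$ ($d{\left(X \right)} = \sqrt{2 X} = \sqrt{2} \sqrt{X}$)
$I{\left(U \right)} = \frac{13}{4}$ ($I{\left(U \right)} = \frac{1}{4} \cdot 13 = \frac{13}{4}$)
$Z{\left(D,c \right)} = -30 + 6 D$ ($Z{\left(D,c \right)} = 6 \left(-5 + D\right) = -30 + 6 D$)
$Z{\left(-4 + 2 \left(-2\right),1 + 2 \right)} + d{\left(1 \right)} I{\left(10 \right)} = \left(-30 + 6 \left(-4 + 2 \left(-2\right)\right)\right) + \sqrt{2} \sqrt{1} \cdot \frac{13}{4} = \left(-30 + 6 \left(-4 - 4\right)\right) + \sqrt{2} \cdot 1 \cdot \frac{13}{4} = \left(-30 + 6 \left(-8\right)\right) + \sqrt{2} \cdot \frac{13}{4} = \left(-30 - 48\right) + \frac{13 \sqrt{2}}{4} = -78 + \frac{13 \sqrt{2}}{4}$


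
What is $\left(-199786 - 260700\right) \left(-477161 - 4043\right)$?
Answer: $221587705144$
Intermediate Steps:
$\left(-199786 - 260700\right) \left(-477161 - 4043\right) = \left(-460486\right) \left(-481204\right) = 221587705144$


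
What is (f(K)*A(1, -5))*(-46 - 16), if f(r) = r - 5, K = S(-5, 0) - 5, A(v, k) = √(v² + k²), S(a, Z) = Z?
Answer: 620*√26 ≈ 3161.4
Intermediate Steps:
A(v, k) = √(k² + v²)
K = -5 (K = 0 - 5 = -5)
f(r) = -5 + r
(f(K)*A(1, -5))*(-46 - 16) = ((-5 - 5)*√((-5)² + 1²))*(-46 - 16) = -10*√(25 + 1)*(-62) = -10*√26*(-62) = 620*√26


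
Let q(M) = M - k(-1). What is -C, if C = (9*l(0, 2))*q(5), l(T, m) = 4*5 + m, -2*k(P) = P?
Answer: -891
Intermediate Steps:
k(P) = -P/2
l(T, m) = 20 + m
q(M) = -1/2 + M (q(M) = M - (-1)*(-1)/2 = M - 1*1/2 = M - 1/2 = -1/2 + M)
C = 891 (C = (9*(20 + 2))*(-1/2 + 5) = (9*22)*(9/2) = 198*(9/2) = 891)
-C = -1*891 = -891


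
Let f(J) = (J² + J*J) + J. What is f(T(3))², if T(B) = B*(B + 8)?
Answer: 4888521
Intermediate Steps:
T(B) = B*(8 + B)
f(J) = J + 2*J² (f(J) = (J² + J²) + J = 2*J² + J = J + 2*J²)
f(T(3))² = ((3*(8 + 3))*(1 + 2*(3*(8 + 3))))² = ((3*11)*(1 + 2*(3*11)))² = (33*(1 + 2*33))² = (33*(1 + 66))² = (33*67)² = 2211² = 4888521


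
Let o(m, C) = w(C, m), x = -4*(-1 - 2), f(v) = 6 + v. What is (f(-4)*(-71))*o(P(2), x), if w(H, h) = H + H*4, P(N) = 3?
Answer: -8520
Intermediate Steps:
x = 12 (x = -4*(-3) = 12)
w(H, h) = 5*H (w(H, h) = H + 4*H = 5*H)
o(m, C) = 5*C
(f(-4)*(-71))*o(P(2), x) = ((6 - 4)*(-71))*(5*12) = (2*(-71))*60 = -142*60 = -8520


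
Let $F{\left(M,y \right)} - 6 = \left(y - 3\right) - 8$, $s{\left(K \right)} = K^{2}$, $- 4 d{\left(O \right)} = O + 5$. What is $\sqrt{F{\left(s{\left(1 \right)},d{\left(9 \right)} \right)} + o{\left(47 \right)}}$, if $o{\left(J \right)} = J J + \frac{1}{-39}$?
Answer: $\frac{\sqrt{13387686}}{78} \approx 46.909$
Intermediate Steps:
$o{\left(J \right)} = - \frac{1}{39} + J^{2}$ ($o{\left(J \right)} = J^{2} - \frac{1}{39} = - \frac{1}{39} + J^{2}$)
$d{\left(O \right)} = - \frac{5}{4} - \frac{O}{4}$ ($d{\left(O \right)} = - \frac{O + 5}{4} = - \frac{5 + O}{4} = - \frac{5}{4} - \frac{O}{4}$)
$F{\left(M,y \right)} = -5 + y$ ($F{\left(M,y \right)} = 6 + \left(\left(y - 3\right) - 8\right) = 6 + \left(\left(-3 + y\right) - 8\right) = 6 + \left(-11 + y\right) = -5 + y$)
$\sqrt{F{\left(s{\left(1 \right)},d{\left(9 \right)} \right)} + o{\left(47 \right)}} = \sqrt{\left(-5 - \frac{7}{2}\right) - \left(\frac{1}{39} - 47^{2}\right)} = \sqrt{\left(-5 - \frac{7}{2}\right) + \left(- \frac{1}{39} + 2209\right)} = \sqrt{\left(-5 - \frac{7}{2}\right) + \frac{86150}{39}} = \sqrt{- \frac{17}{2} + \frac{86150}{39}} = \sqrt{\frac{171637}{78}} = \frac{\sqrt{13387686}}{78}$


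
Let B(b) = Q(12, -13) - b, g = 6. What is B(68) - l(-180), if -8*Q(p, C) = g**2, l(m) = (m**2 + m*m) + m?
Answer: -129385/2 ≈ -64693.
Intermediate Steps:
l(m) = m + 2*m**2 (l(m) = (m**2 + m**2) + m = 2*m**2 + m = m + 2*m**2)
Q(p, C) = -9/2 (Q(p, C) = -1/8*6**2 = -1/8*36 = -9/2)
B(b) = -9/2 - b
B(68) - l(-180) = (-9/2 - 1*68) - (-180)*(1 + 2*(-180)) = (-9/2 - 68) - (-180)*(1 - 360) = -145/2 - (-180)*(-359) = -145/2 - 1*64620 = -145/2 - 64620 = -129385/2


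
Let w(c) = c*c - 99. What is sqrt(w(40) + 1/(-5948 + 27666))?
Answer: sqrt(707978979242)/21718 ≈ 38.743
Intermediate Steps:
w(c) = -99 + c**2 (w(c) = c**2 - 99 = -99 + c**2)
sqrt(w(40) + 1/(-5948 + 27666)) = sqrt((-99 + 40**2) + 1/(-5948 + 27666)) = sqrt((-99 + 1600) + 1/21718) = sqrt(1501 + 1/21718) = sqrt(32598719/21718) = sqrt(707978979242)/21718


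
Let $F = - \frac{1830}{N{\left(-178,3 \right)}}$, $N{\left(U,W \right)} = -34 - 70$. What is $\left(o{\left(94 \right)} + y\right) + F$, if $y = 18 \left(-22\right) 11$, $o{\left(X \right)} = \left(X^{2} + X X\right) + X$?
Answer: $\frac{698235}{52} \approx 13428.0$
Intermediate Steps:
$o{\left(X \right)} = X + 2 X^{2}$ ($o{\left(X \right)} = \left(X^{2} + X^{2}\right) + X = 2 X^{2} + X = X + 2 X^{2}$)
$N{\left(U,W \right)} = -104$ ($N{\left(U,W \right)} = -34 - 70 = -104$)
$F = \frac{915}{52}$ ($F = - \frac{1830}{-104} = \left(-1830\right) \left(- \frac{1}{104}\right) = \frac{915}{52} \approx 17.596$)
$y = -4356$ ($y = \left(-396\right) 11 = -4356$)
$\left(o{\left(94 \right)} + y\right) + F = \left(94 \left(1 + 2 \cdot 94\right) - 4356\right) + \frac{915}{52} = \left(94 \left(1 + 188\right) - 4356\right) + \frac{915}{52} = \left(94 \cdot 189 - 4356\right) + \frac{915}{52} = \left(17766 - 4356\right) + \frac{915}{52} = 13410 + \frac{915}{52} = \frac{698235}{52}$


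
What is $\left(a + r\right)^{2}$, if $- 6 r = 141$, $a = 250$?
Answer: $\frac{205209}{4} \approx 51302.0$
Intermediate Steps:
$r = - \frac{47}{2}$ ($r = \left(- \frac{1}{6}\right) 141 = - \frac{47}{2} \approx -23.5$)
$\left(a + r\right)^{2} = \left(250 - \frac{47}{2}\right)^{2} = \left(\frac{453}{2}\right)^{2} = \frac{205209}{4}$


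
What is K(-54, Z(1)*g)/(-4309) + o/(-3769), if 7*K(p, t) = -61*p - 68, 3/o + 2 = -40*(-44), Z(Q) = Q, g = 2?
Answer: -7125083447/66619027342 ≈ -0.10695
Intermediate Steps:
o = 1/586 (o = 3/(-2 - 40*(-44)) = 3/(-2 + 1760) = 3/1758 = 3*(1/1758) = 1/586 ≈ 0.0017065)
K(p, t) = -68/7 - 61*p/7 (K(p, t) = (-61*p - 68)/7 = (-68 - 61*p)/7 = -68/7 - 61*p/7)
K(-54, Z(1)*g)/(-4309) + o/(-3769) = (-68/7 - 61/7*(-54))/(-4309) + (1/586)/(-3769) = (-68/7 + 3294/7)*(-1/4309) + (1/586)*(-1/3769) = (3226/7)*(-1/4309) - 1/2208634 = -3226/30163 - 1/2208634 = -7125083447/66619027342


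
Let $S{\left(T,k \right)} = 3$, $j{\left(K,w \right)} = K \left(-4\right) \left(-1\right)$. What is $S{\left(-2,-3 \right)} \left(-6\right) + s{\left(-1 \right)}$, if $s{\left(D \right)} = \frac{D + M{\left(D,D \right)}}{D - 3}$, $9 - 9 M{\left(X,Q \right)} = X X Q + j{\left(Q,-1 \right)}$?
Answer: $- \frac{653}{36} \approx -18.139$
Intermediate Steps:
$j{\left(K,w \right)} = 4 K$ ($j{\left(K,w \right)} = - 4 K \left(-1\right) = 4 K$)
$M{\left(X,Q \right)} = 1 - \frac{4 Q}{9} - \frac{Q X^{2}}{9}$ ($M{\left(X,Q \right)} = 1 - \frac{X X Q + 4 Q}{9} = 1 - \frac{X^{2} Q + 4 Q}{9} = 1 - \frac{Q X^{2} + 4 Q}{9} = 1 - \frac{4 Q + Q X^{2}}{9} = 1 - \left(\frac{4 Q}{9} + \frac{Q X^{2}}{9}\right) = 1 - \frac{4 Q}{9} - \frac{Q X^{2}}{9}$)
$s{\left(D \right)} = \frac{1 - \frac{D^{3}}{9} + \frac{5 D}{9}}{-3 + D}$ ($s{\left(D \right)} = \frac{D - \left(-1 + \frac{4 D}{9} + \frac{D D^{2}}{9}\right)}{D - 3} = \frac{D - \left(-1 + \frac{D^{3}}{9} + \frac{4 D}{9}\right)}{-3 + D} = \frac{1 - \frac{D^{3}}{9} + \frac{5 D}{9}}{-3 + D}$)
$S{\left(-2,-3 \right)} \left(-6\right) + s{\left(-1 \right)} = 3 \left(-6\right) + \frac{9 - \left(-1\right)^{3} + 5 \left(-1\right)}{9 \left(-3 - 1\right)} = -18 + \frac{9 - -1 - 5}{9 \left(-4\right)} = -18 + \frac{1}{9} \left(- \frac{1}{4}\right) \left(9 + 1 - 5\right) = -18 + \frac{1}{9} \left(- \frac{1}{4}\right) 5 = -18 - \frac{5}{36} = - \frac{653}{36}$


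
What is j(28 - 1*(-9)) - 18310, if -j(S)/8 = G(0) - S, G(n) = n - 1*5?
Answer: -17974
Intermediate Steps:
G(n) = -5 + n (G(n) = n - 5 = -5 + n)
j(S) = 40 + 8*S (j(S) = -8*((-5 + 0) - S) = -8*(-5 - S) = 40 + 8*S)
j(28 - 1*(-9)) - 18310 = (40 + 8*(28 - 1*(-9))) - 18310 = (40 + 8*(28 + 9)) - 18310 = (40 + 8*37) - 18310 = (40 + 296) - 18310 = 336 - 18310 = -17974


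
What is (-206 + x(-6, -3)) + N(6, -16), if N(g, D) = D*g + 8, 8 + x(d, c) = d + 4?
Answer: -304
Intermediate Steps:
x(d, c) = -4 + d (x(d, c) = -8 + (d + 4) = -8 + (4 + d) = -4 + d)
N(g, D) = 8 + D*g
(-206 + x(-6, -3)) + N(6, -16) = (-206 + (-4 - 6)) + (8 - 16*6) = (-206 - 10) + (8 - 96) = -216 - 88 = -304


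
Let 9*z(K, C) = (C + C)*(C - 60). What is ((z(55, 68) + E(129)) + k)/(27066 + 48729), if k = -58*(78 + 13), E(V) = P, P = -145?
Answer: -47719/682155 ≈ -0.069953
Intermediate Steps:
E(V) = -145
k = -5278 (k = -58*91 = -5278)
z(K, C) = 2*C*(-60 + C)/9 (z(K, C) = ((C + C)*(C - 60))/9 = ((2*C)*(-60 + C))/9 = (2*C*(-60 + C))/9 = 2*C*(-60 + C)/9)
((z(55, 68) + E(129)) + k)/(27066 + 48729) = (((2/9)*68*(-60 + 68) - 145) - 5278)/(27066 + 48729) = (((2/9)*68*8 - 145) - 5278)/75795 = ((1088/9 - 145) - 5278)*(1/75795) = (-217/9 - 5278)*(1/75795) = -47719/9*1/75795 = -47719/682155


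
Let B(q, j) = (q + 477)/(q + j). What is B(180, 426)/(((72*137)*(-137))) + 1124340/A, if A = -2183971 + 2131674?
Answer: -14615153574823/679802068752 ≈ -21.499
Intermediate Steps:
B(q, j) = (477 + q)/(j + q)
A = -52297
B(180, 426)/(((72*137)*(-137))) + 1124340/A = ((477 + 180)/(426 + 180))/(((72*137)*(-137))) + 1124340/(-52297) = (657/606)/((9864*(-137))) + 1124340*(-1/52297) = ((1/606)*657)/(-1351368) - 160620/7471 = (219/202)*(-1/1351368) - 160620/7471 = -73/90992112 - 160620/7471 = -14615153574823/679802068752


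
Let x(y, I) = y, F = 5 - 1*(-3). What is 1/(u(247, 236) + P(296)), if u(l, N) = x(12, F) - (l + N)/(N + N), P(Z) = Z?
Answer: 472/144893 ≈ 0.0032576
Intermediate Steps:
F = 8 (F = 5 + 3 = 8)
u(l, N) = 12 - (N + l)/(2*N) (u(l, N) = 12 - (l + N)/(N + N) = 12 - (N + l)/(2*N))
1/(u(247, 236) + P(296)) = 1/((½)*(-1*247 + 23*236)/236 + 296) = 1/((½)*(1/236)*(-247 + 5428) + 296) = 1/((½)*(1/236)*5181 + 296) = 1/(5181/472 + 296) = 1/(144893/472) = 472/144893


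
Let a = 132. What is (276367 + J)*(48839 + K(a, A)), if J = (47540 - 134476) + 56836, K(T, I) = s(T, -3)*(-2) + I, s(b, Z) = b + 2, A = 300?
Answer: 12035314557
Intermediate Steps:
s(b, Z) = 2 + b
K(T, I) = -4 + I - 2*T (K(T, I) = (2 + T)*(-2) + I = (-4 - 2*T) + I = -4 + I - 2*T)
J = -30100 (J = -86936 + 56836 = -30100)
(276367 + J)*(48839 + K(a, A)) = (276367 - 30100)*(48839 + (-4 + 300 - 2*132)) = 246267*(48839 + (-4 + 300 - 264)) = 246267*(48839 + 32) = 246267*48871 = 12035314557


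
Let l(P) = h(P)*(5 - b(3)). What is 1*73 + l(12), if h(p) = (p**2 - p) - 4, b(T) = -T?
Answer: 1097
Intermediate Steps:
h(p) = -4 + p**2 - p
l(P) = -32 - 8*P + 8*P**2 (l(P) = (-4 + P**2 - P)*(5 - (-1)*3) = (-4 + P**2 - P)*(5 - 1*(-3)) = (-4 + P**2 - P)*(5 + 3) = (-4 + P**2 - P)*8 = -32 - 8*P + 8*P**2)
1*73 + l(12) = 1*73 + (-32 - 8*12 + 8*12**2) = 73 + (-32 - 96 + 8*144) = 73 + (-32 - 96 + 1152) = 73 + 1024 = 1097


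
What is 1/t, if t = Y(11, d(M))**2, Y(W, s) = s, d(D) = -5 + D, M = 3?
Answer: 1/4 ≈ 0.25000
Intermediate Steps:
t = 4 (t = (-5 + 3)**2 = (-2)**2 = 4)
1/t = 1/4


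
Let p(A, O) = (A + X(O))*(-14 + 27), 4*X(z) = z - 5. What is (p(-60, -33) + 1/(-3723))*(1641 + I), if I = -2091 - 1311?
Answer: 3949020781/2482 ≈ 1.5911e+6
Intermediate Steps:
I = -3402
X(z) = -5/4 + z/4 (X(z) = (z - 5)/4 = (-5 + z)/4 = -5/4 + z/4)
p(A, O) = -65/4 + 13*A + 13*O/4 (p(A, O) = (A + (-5/4 + O/4))*(-14 + 27) = (-5/4 + A + O/4)*13 = -65/4 + 13*A + 13*O/4)
(p(-60, -33) + 1/(-3723))*(1641 + I) = ((-65/4 + 13*(-60) + (13/4)*(-33)) + 1/(-3723))*(1641 - 3402) = ((-65/4 - 780 - 429/4) - 1/3723)*(-1761) = (-1807/2 - 1/3723)*(-1761) = -6727463/7446*(-1761) = 3949020781/2482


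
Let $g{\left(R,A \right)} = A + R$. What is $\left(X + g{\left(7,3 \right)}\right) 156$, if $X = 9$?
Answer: $2964$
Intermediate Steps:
$\left(X + g{\left(7,3 \right)}\right) 156 = \left(9 + \left(3 + 7\right)\right) 156 = \left(9 + 10\right) 156 = 19 \cdot 156 = 2964$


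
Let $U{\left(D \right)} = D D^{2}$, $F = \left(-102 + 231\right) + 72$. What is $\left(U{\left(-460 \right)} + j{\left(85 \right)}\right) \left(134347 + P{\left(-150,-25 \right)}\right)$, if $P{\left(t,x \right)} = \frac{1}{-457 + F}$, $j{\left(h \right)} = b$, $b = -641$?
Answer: $- \frac{3347682644020671}{256} \approx -1.3077 \cdot 10^{13}$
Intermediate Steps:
$F = 201$ ($F = 129 + 72 = 201$)
$U{\left(D \right)} = D^{3}$
$j{\left(h \right)} = -641$
$P{\left(t,x \right)} = - \frac{1}{256}$ ($P{\left(t,x \right)} = \frac{1}{-457 + 201} = \frac{1}{-256} = - \frac{1}{256}$)
$\left(U{\left(-460 \right)} + j{\left(85 \right)}\right) \left(134347 + P{\left(-150,-25 \right)}\right) = \left(\left(-460\right)^{3} - 641\right) \left(134347 - \frac{1}{256}\right) = \left(-97336000 - 641\right) \frac{34392831}{256} = \left(-97336641\right) \frac{34392831}{256} = - \frac{3347682644020671}{256}$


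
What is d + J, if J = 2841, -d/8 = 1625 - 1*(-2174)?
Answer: -27551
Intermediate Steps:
d = -30392 (d = -8*(1625 - 1*(-2174)) = -8*(1625 + 2174) = -8*3799 = -30392)
d + J = -30392 + 2841 = -27551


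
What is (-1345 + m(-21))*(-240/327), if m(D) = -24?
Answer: 109520/109 ≈ 1004.8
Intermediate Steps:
(-1345 + m(-21))*(-240/327) = (-1345 - 24)*(-240/327) = -(-328560)/327 = -1369*(-80/109) = 109520/109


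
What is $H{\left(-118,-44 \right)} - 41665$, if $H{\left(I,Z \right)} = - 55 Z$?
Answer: $-39245$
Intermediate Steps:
$H{\left(-118,-44 \right)} - 41665 = \left(-55\right) \left(-44\right) - 41665 = 2420 - 41665 = -39245$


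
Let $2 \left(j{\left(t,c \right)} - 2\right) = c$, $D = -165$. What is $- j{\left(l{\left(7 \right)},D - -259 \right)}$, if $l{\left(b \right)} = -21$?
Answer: $-49$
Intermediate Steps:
$j{\left(t,c \right)} = 2 + \frac{c}{2}$
$- j{\left(l{\left(7 \right)},D - -259 \right)} = - (2 + \frac{-165 - -259}{2}) = - (2 + \frac{-165 + 259}{2}) = - (2 + \frac{1}{2} \cdot 94) = - (2 + 47) = \left(-1\right) 49 = -49$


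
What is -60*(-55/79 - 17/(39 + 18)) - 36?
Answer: 35524/1501 ≈ 23.667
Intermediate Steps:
-60*(-55/79 - 17/(39 + 18)) - 36 = -60*(-55*1/79 - 17/57) - 36 = -60*(-55/79 - 17*1/57) - 36 = -60*(-55/79 - 17/57) - 36 = -60*(-4478/4503) - 36 = 89560/1501 - 36 = 35524/1501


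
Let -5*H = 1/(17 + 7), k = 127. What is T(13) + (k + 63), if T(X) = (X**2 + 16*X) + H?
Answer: 68039/120 ≈ 566.99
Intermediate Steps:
H = -1/120 (H = -1/(5*(17 + 7)) = -1/5/24 = -1/5*1/24 = -1/120 ≈ -0.0083333)
T(X) = -1/120 + X**2 + 16*X (T(X) = (X**2 + 16*X) - 1/120 = -1/120 + X**2 + 16*X)
T(13) + (k + 63) = (-1/120 + 13**2 + 16*13) + (127 + 63) = (-1/120 + 169 + 208) + 190 = 45239/120 + 190 = 68039/120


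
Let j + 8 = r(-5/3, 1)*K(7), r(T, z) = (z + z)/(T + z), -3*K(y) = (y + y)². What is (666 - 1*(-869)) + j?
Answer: 1723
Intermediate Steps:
K(y) = -4*y²/3 (K(y) = -(y + y)²/3 = -4*y²/3)
r(T, z) = 2*z/(T + z) (r(T, z) = (2*z)/(T + z) = 2*z/(T + z))
j = 188 (j = -8 + (2*1/(-5/3 + 1))*(-4/3*7²) = -8 + (2*1/(-5*⅓ + 1))*(-4/3*49) = -8 + (2*1/(-5/3 + 1))*(-196/3) = -8 + (2*1/(-⅔))*(-196/3) = -8 + (2*1*(-3/2))*(-196/3) = -8 - 3*(-196/3) = -8 + 196 = 188)
(666 - 1*(-869)) + j = (666 - 1*(-869)) + 188 = (666 + 869) + 188 = 1535 + 188 = 1723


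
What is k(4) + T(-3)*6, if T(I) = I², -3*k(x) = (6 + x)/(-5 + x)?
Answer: 172/3 ≈ 57.333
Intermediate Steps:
k(x) = -(6 + x)/(3*(-5 + x))
k(4) + T(-3)*6 = (-6 - 1*4)/(3*(-5 + 4)) + (-3)²*6 = (⅓)*(-6 - 4)/(-1) + 9*6 = (⅓)*(-1)*(-10) + 54 = 10/3 + 54 = 172/3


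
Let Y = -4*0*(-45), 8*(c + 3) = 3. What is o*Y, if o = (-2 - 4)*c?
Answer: 0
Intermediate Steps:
c = -21/8 (c = -3 + (⅛)*3 = -3 + 3/8 = -21/8 ≈ -2.6250)
Y = 0 (Y = 0*(-45) = 0)
o = 63/4 (o = (-2 - 4)*(-21/8) = -6*(-21/8) = 63/4 ≈ 15.750)
o*Y = (63/4)*0 = 0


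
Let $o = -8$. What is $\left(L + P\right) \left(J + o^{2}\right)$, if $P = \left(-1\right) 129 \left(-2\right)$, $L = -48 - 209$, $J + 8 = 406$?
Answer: $462$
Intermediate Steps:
$J = 398$ ($J = -8 + 406 = 398$)
$L = -257$
$P = 258$ ($P = \left(-129\right) \left(-2\right) = 258$)
$\left(L + P\right) \left(J + o^{2}\right) = \left(-257 + 258\right) \left(398 + \left(-8\right)^{2}\right) = 1 \left(398 + 64\right) = 1 \cdot 462 = 462$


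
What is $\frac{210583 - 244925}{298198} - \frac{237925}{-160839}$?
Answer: $\frac{32712613106}{23980934061} \approx 1.3641$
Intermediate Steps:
$\frac{210583 - 244925}{298198} - \frac{237925}{-160839} = \left(210583 - 244925\right) \frac{1}{298198} - - \frac{237925}{160839} = \left(-34342\right) \frac{1}{298198} + \frac{237925}{160839} = - \frac{17171}{149099} + \frac{237925}{160839} = \frac{32712613106}{23980934061}$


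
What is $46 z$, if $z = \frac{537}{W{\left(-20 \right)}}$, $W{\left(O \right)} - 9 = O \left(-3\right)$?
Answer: $358$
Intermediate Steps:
$W{\left(O \right)} = 9 - 3 O$ ($W{\left(O \right)} = 9 + O \left(-3\right) = 9 - 3 O$)
$z = \frac{179}{23}$ ($z = \frac{537}{9 - -60} = \frac{537}{9 + 60} = \frac{537}{69} = 537 \cdot \frac{1}{69} = \frac{179}{23} \approx 7.7826$)
$46 z = 46 \cdot \frac{179}{23} = 358$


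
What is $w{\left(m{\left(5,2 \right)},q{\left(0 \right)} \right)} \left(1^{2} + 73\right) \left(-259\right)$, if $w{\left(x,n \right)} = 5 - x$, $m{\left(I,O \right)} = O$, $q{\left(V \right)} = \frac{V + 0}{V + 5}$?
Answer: $-57498$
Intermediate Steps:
$q{\left(V \right)} = \frac{V}{5 + V}$
$w{\left(m{\left(5,2 \right)},q{\left(0 \right)} \right)} \left(1^{2} + 73\right) \left(-259\right) = \left(5 - 2\right) \left(1^{2} + 73\right) \left(-259\right) = \left(5 - 2\right) \left(1 + 73\right) \left(-259\right) = 3 \cdot 74 \left(-259\right) = 222 \left(-259\right) = -57498$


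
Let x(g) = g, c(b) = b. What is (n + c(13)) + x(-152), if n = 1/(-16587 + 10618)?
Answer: -829692/5969 ≈ -139.00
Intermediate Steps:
n = -1/5969 (n = 1/(-5969) = -1/5969 ≈ -0.00016753)
(n + c(13)) + x(-152) = (-1/5969 + 13) - 152 = 77596/5969 - 152 = -829692/5969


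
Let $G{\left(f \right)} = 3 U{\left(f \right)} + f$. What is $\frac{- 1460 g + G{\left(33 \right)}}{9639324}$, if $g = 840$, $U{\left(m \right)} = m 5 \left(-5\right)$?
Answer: $- \frac{68269}{535518} \approx -0.12748$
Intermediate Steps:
$U{\left(m \right)} = - 25 m$ ($U{\left(m \right)} = 5 m \left(-5\right) = - 25 m$)
$G{\left(f \right)} = - 74 f$ ($G{\left(f \right)} = 3 \left(- 25 f\right) + f = - 75 f + f = - 74 f$)
$\frac{- 1460 g + G{\left(33 \right)}}{9639324} = \frac{\left(-1460\right) 840 - 2442}{9639324} = \left(-1226400 - 2442\right) \frac{1}{9639324} = \left(-1228842\right) \frac{1}{9639324} = - \frac{68269}{535518}$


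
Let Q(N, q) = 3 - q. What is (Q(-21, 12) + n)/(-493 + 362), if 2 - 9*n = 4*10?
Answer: 119/1179 ≈ 0.10093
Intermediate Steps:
n = -38/9 (n = 2/9 - 4*10/9 = 2/9 - 1/9*40 = 2/9 - 40/9 = -38/9 ≈ -4.2222)
(Q(-21, 12) + n)/(-493 + 362) = ((3 - 1*12) - 38/9)/(-493 + 362) = ((3 - 12) - 38/9)/(-131) = (-9 - 38/9)*(-1/131) = -119/9*(-1/131) = 119/1179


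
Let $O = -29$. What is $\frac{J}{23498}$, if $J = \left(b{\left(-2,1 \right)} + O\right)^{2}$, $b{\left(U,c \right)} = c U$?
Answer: $\frac{31}{758} \approx 0.040897$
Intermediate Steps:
$b{\left(U,c \right)} = U c$
$J = 961$ ($J = \left(\left(-2\right) 1 - 29\right)^{2} = \left(-2 - 29\right)^{2} = \left(-31\right)^{2} = 961$)
$\frac{J}{23498} = \frac{961}{23498} = 961 \cdot \frac{1}{23498} = \frac{31}{758}$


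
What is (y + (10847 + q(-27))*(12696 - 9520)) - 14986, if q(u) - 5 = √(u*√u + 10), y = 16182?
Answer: 34467148 + 3176*√(10 - 81*I*√3) ≈ 3.4495e+7 - 25670.0*I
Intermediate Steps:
q(u) = 5 + √(10 + u^(3/2)) (q(u) = 5 + √(u*√u + 10) = 5 + √(u^(3/2) + 10) = 5 + √(10 + u^(3/2)))
(y + (10847 + q(-27))*(12696 - 9520)) - 14986 = (16182 + (10847 + (5 + √(10 + (-27)^(3/2))))*(12696 - 9520)) - 14986 = (16182 + (10847 + (5 + √(10 - 81*I*√3)))*3176) - 14986 = (16182 + (10852 + √(10 - 81*I*√3))*3176) - 14986 = (16182 + (34465952 + 3176*√(10 - 81*I*√3))) - 14986 = (34482134 + 3176*√(10 - 81*I*√3)) - 14986 = 34467148 + 3176*√(10 - 81*I*√3)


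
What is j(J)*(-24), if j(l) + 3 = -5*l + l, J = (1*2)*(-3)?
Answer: -504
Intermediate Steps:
J = -6 (J = 2*(-3) = -6)
j(l) = -3 - 4*l (j(l) = -3 + (-5*l + l) = -3 - 4*l)
j(J)*(-24) = (-3 - 4*(-6))*(-24) = (-3 + 24)*(-24) = 21*(-24) = -504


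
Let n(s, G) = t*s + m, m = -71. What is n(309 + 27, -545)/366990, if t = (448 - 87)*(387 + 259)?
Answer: 15671429/73398 ≈ 213.51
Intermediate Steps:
t = 233206 (t = 361*646 = 233206)
n(s, G) = -71 + 233206*s (n(s, G) = 233206*s - 71 = -71 + 233206*s)
n(309 + 27, -545)/366990 = (-71 + 233206*(309 + 27))/366990 = (-71 + 233206*336)*(1/366990) = (-71 + 78357216)*(1/366990) = 78357145*(1/366990) = 15671429/73398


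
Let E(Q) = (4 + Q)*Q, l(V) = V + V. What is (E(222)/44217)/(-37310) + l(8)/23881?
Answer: 323046446/505094254665 ≈ 0.00063958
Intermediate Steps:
l(V) = 2*V
E(Q) = Q*(4 + Q)
(E(222)/44217)/(-37310) + l(8)/23881 = ((222*(4 + 222))/44217)/(-37310) + (2*8)/23881 = ((222*226)*(1/44217))*(-1/37310) + 16*(1/23881) = (50172*(1/44217))*(-1/37310) + 16/23881 = (16724/14739)*(-1/37310) + 16/23881 = -8362/274956045 + 16/23881 = 323046446/505094254665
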